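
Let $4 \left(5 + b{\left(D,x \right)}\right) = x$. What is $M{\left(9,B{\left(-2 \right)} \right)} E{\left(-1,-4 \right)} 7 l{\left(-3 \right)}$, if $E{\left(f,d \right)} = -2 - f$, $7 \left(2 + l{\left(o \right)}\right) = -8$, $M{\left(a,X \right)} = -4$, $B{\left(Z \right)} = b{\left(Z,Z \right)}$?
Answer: $-88$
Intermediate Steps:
$b{\left(D,x \right)} = -5 + \frac{x}{4}$
$B{\left(Z \right)} = -5 + \frac{Z}{4}$
$l{\left(o \right)} = - \frac{22}{7}$ ($l{\left(o \right)} = -2 + \frac{1}{7} \left(-8\right) = -2 - \frac{8}{7} = - \frac{22}{7}$)
$M{\left(9,B{\left(-2 \right)} \right)} E{\left(-1,-4 \right)} 7 l{\left(-3 \right)} = - 4 \left(-2 - -1\right) 7 \left(- \frac{22}{7}\right) = - 4 \left(-2 + 1\right) 7 \left(- \frac{22}{7}\right) = - 4 \left(\left(-1\right) 7\right) \left(- \frac{22}{7}\right) = \left(-4\right) \left(-7\right) \left(- \frac{22}{7}\right) = 28 \left(- \frac{22}{7}\right) = -88$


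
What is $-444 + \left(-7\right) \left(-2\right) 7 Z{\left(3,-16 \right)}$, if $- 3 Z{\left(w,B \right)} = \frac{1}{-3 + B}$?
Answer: $- \frac{25210}{57} \approx -442.28$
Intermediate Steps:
$Z{\left(w,B \right)} = - \frac{1}{3 \left(-3 + B\right)}$
$-444 + \left(-7\right) \left(-2\right) 7 Z{\left(3,-16 \right)} = -444 + \left(-7\right) \left(-2\right) 7 \left(- \frac{1}{-9 + 3 \left(-16\right)}\right) = -444 + 14 \cdot 7 \left(- \frac{1}{-9 - 48}\right) = -444 + 98 \left(- \frac{1}{-57}\right) = -444 + 98 \left(\left(-1\right) \left(- \frac{1}{57}\right)\right) = -444 + 98 \cdot \frac{1}{57} = -444 + \frac{98}{57} = - \frac{25210}{57}$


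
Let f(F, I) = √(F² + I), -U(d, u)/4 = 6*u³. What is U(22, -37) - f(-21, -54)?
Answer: 1215672 - 3*√43 ≈ 1.2157e+6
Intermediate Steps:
U(d, u) = -24*u³
f(F, I) = √(I + F²)
U(22, -37) - f(-21, -54) = -24*(-37)³ - √(-54 + (-21)²) = -24*(-50653) - √(-54 + 441) = 1215672 - √387 = 1215672 - 3*√43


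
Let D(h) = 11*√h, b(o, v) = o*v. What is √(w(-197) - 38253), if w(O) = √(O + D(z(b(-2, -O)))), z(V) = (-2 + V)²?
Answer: √(-38253 + √4159) ≈ 195.42*I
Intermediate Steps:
w(O) = √(O + 11*√((-2 + 2*O)²)) (w(O) = √(O + 11*√((-2 - (-2)*O)²)) = √(O + 11*√((-2 + 2*O)²)))
√(w(-197) - 38253) = √(√(-197 + 22*√((1 - 1*(-197))²)) - 38253) = √(√(-197 + 22*√((1 + 197)²)) - 38253) = √(√(-197 + 22*√(198²)) - 38253) = √(√(-197 + 22*√39204) - 38253) = √(√(-197 + 22*198) - 38253) = √(√(-197 + 4356) - 38253) = √(√4159 - 38253) = √(-38253 + √4159)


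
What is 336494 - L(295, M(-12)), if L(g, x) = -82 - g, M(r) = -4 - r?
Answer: 336871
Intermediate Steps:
336494 - L(295, M(-12)) = 336494 - (-82 - 1*295) = 336494 - (-82 - 295) = 336494 - 1*(-377) = 336494 + 377 = 336871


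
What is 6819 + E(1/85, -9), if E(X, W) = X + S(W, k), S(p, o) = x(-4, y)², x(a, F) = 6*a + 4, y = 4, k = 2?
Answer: 613616/85 ≈ 7219.0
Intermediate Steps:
x(a, F) = 4 + 6*a
S(p, o) = 400 (S(p, o) = (4 + 6*(-4))² = (4 - 24)² = (-20)² = 400)
E(X, W) = 400 + X (E(X, W) = X + 400 = 400 + X)
6819 + E(1/85, -9) = 6819 + (400 + 1/85) = 6819 + 34001/85 = 613616/85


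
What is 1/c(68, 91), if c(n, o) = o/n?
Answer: 68/91 ≈ 0.74725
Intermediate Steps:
1/c(68, 91) = 1/(91/68) = 68/91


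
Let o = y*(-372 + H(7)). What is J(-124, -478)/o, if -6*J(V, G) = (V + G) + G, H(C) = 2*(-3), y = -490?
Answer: 1/1029 ≈ 0.00097182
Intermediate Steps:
H(C) = -6
J(V, G) = -G/3 - V/6 (J(V, G) = -((V + G) + G)/6 = -((G + V) + G)/6 = -(V + 2*G)/6 = -G/3 - V/6)
o = 185220 (o = -490*(-372 - 6) = -490*(-378) = 185220)
J(-124, -478)/o = (-⅓*(-478) - ⅙*(-124))/185220 = (478/3 + 62/3)*(1/185220) = 180*(1/185220) = 1/1029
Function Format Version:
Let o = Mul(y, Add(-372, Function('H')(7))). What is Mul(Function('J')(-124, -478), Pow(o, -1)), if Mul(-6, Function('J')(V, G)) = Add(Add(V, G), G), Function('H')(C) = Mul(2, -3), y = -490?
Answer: Rational(1, 1029) ≈ 0.00097182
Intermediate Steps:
Function('H')(C) = -6
Function('J')(V, G) = Add(Mul(Rational(-1, 3), G), Mul(Rational(-1, 6), V)) (Function('J')(V, G) = Mul(Rational(-1, 6), Add(Add(V, G), G)) = Mul(Rational(-1, 6), Add(Add(G, V), G)) = Mul(Rational(-1, 6), Add(V, Mul(2, G))) = Add(Mul(Rational(-1, 3), G), Mul(Rational(-1, 6), V)))
o = 185220 (o = Mul(-490, Add(-372, -6)) = Mul(-490, -378) = 185220)
Mul(Function('J')(-124, -478), Pow(o, -1)) = Mul(Add(Mul(Rational(-1, 3), -478), Mul(Rational(-1, 6), -124)), Pow(185220, -1)) = Mul(Add(Rational(478, 3), Rational(62, 3)), Rational(1, 185220)) = Mul(180, Rational(1, 185220)) = Rational(1, 1029)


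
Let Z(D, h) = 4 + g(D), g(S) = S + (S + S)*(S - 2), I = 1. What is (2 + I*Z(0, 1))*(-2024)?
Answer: -12144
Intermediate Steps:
g(S) = S + 2*S*(-2 + S) (g(S) = S + (2*S)*(-2 + S) = S + 2*S*(-2 + S))
Z(D, h) = 4 + D*(-3 + 2*D)
(2 + I*Z(0, 1))*(-2024) = (2 + 1*(4 + 0*(-3 + 2*0)))*(-2024) = (2 + 1*(4 + 0*(-3 + 0)))*(-2024) = (2 + 1*(4 + 0*(-3)))*(-2024) = (2 + 1*(4 + 0))*(-2024) = (2 + 1*4)*(-2024) = (2 + 4)*(-2024) = 6*(-2024) = -12144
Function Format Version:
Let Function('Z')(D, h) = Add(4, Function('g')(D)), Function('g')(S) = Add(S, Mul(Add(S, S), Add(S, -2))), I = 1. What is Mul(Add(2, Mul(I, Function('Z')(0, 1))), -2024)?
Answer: -12144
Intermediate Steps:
Function('g')(S) = Add(S, Mul(2, S, Add(-2, S))) (Function('g')(S) = Add(S, Mul(Mul(2, S), Add(-2, S))) = Add(S, Mul(2, S, Add(-2, S))))
Function('Z')(D, h) = Add(4, Mul(D, Add(-3, Mul(2, D))))
Mul(Add(2, Mul(I, Function('Z')(0, 1))), -2024) = Mul(Add(2, Mul(1, Add(4, Mul(0, Add(-3, Mul(2, 0)))))), -2024) = Mul(Add(2, Mul(1, Add(4, Mul(0, Add(-3, 0))))), -2024) = Mul(Add(2, Mul(1, Add(4, Mul(0, -3)))), -2024) = Mul(Add(2, Mul(1, Add(4, 0))), -2024) = Mul(Add(2, Mul(1, 4)), -2024) = Mul(Add(2, 4), -2024) = Mul(6, -2024) = -12144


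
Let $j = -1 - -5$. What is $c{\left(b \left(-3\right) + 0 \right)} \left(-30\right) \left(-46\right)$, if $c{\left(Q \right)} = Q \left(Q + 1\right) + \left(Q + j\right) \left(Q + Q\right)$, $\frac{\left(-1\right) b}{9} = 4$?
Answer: $49630320$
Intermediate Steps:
$b = -36$ ($b = \left(-9\right) 4 = -36$)
$j = 4$ ($j = -1 + 5 = 4$)
$c{\left(Q \right)} = Q \left(1 + Q\right) + 2 Q \left(4 + Q\right)$ ($c{\left(Q \right)} = Q \left(Q + 1\right) + \left(Q + 4\right) \left(Q + Q\right) = Q \left(1 + Q\right) + \left(4 + Q\right) 2 Q = Q \left(1 + Q\right) + 2 Q \left(4 + Q\right)$)
$c{\left(b \left(-3\right) + 0 \right)} \left(-30\right) \left(-46\right) = 3 \left(\left(-36\right) \left(-3\right) + 0\right) \left(3 + \left(\left(-36\right) \left(-3\right) + 0\right)\right) \left(-30\right) \left(-46\right) = 3 \left(108 + 0\right) \left(3 + \left(108 + 0\right)\right) \left(-30\right) \left(-46\right) = 3 \cdot 108 \left(3 + 108\right) \left(-30\right) \left(-46\right) = 3 \cdot 108 \cdot 111 \left(-30\right) \left(-46\right) = 35964 \left(-30\right) \left(-46\right) = \left(-1078920\right) \left(-46\right) = 49630320$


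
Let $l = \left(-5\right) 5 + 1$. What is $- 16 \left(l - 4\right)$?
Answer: $448$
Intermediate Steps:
$l = -24$ ($l = -25 + 1 = -24$)
$- 16 \left(l - 4\right) = - 16 \left(-24 - 4\right) = \left(-16\right) \left(-28\right) = 448$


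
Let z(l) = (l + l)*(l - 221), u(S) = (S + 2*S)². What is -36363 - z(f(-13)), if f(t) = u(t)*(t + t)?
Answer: -3145287927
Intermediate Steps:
u(S) = 9*S² (u(S) = (3*S)² = 9*S²)
f(t) = 18*t³ (f(t) = (9*t²)*(t + t) = (9*t²)*(2*t) = 18*t³)
z(l) = 2*l*(-221 + l) (z(l) = (2*l)*(-221 + l) = 2*l*(-221 + l))
-36363 - z(f(-13)) = -36363 - 2*18*(-13)³*(-221 + 18*(-13)³) = -36363 - 2*18*(-2197)*(-221 + 18*(-2197)) = -36363 - 2*(-39546)*(-221 - 39546) = -36363 - 2*(-39546)*(-39767) = -36363 - 1*3145251564 = -36363 - 3145251564 = -3145287927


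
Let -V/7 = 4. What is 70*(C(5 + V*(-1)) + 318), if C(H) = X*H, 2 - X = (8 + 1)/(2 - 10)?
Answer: 117915/4 ≈ 29479.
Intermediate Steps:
V = -28 (V = -7*4 = -28)
X = 25/8 (X = 2 - (8 + 1)/(2 - 10) = 2 - 9/(-8) = 2 - 9*(-1)/8 = 2 - 1*(-9/8) = 2 + 9/8 = 25/8 ≈ 3.1250)
C(H) = 25*H/8
70*(C(5 + V*(-1)) + 318) = 70*(25*(5 - 28*(-1))/8 + 318) = 70*(25*(5 + 28)/8 + 318) = 70*((25/8)*33 + 318) = 70*(825/8 + 318) = 70*(3369/8) = 117915/4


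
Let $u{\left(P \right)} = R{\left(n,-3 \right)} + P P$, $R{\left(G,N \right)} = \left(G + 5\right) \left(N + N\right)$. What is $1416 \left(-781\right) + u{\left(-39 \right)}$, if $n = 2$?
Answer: $-1104417$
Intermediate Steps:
$R{\left(G,N \right)} = 2 N \left(5 + G\right)$ ($R{\left(G,N \right)} = \left(5 + G\right) 2 N = 2 N \left(5 + G\right)$)
$u{\left(P \right)} = -42 + P^{2}$ ($u{\left(P \right)} = 2 \left(-3\right) \left(5 + 2\right) + P P = 2 \left(-3\right) 7 + P^{2} = -42 + P^{2}$)
$1416 \left(-781\right) + u{\left(-39 \right)} = 1416 \left(-781\right) - \left(42 - \left(-39\right)^{2}\right) = -1105896 + \left(-42 + 1521\right) = -1105896 + 1479 = -1104417$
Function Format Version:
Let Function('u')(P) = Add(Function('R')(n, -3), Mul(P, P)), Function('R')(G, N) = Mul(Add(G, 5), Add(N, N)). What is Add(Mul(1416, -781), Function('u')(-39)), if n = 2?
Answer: -1104417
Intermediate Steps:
Function('R')(G, N) = Mul(2, N, Add(5, G)) (Function('R')(G, N) = Mul(Add(5, G), Mul(2, N)) = Mul(2, N, Add(5, G)))
Function('u')(P) = Add(-42, Pow(P, 2)) (Function('u')(P) = Add(Mul(2, -3, Add(5, 2)), Mul(P, P)) = Add(Mul(2, -3, 7), Pow(P, 2)) = Add(-42, Pow(P, 2)))
Add(Mul(1416, -781), Function('u')(-39)) = Add(Mul(1416, -781), Add(-42, Pow(-39, 2))) = Add(-1105896, Add(-42, 1521)) = Add(-1105896, 1479) = -1104417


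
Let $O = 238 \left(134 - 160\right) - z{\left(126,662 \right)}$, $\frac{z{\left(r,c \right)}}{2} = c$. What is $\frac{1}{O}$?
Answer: $- \frac{1}{7512} \approx -0.00013312$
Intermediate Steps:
$z{\left(r,c \right)} = 2 c$
$O = -7512$ ($O = 238 \left(134 - 160\right) - 2 \cdot 662 = 238 \left(-26\right) - 1324 = -6188 - 1324 = -7512$)
$\frac{1}{O} = \frac{1}{-7512} = - \frac{1}{7512}$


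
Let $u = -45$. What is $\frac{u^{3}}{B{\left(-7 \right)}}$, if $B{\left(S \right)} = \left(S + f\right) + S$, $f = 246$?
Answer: $- \frac{91125}{232} \approx -392.78$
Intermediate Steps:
$B{\left(S \right)} = 246 + 2 S$ ($B{\left(S \right)} = \left(S + 246\right) + S = \left(246 + S\right) + S = 246 + 2 S$)
$\frac{u^{3}}{B{\left(-7 \right)}} = \frac{\left(-45\right)^{3}}{246 + 2 \left(-7\right)} = - \frac{91125}{246 - 14} = - \frac{91125}{232}$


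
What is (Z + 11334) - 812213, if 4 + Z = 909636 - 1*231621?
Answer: -122868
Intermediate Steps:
Z = 678011 (Z = -4 + (909636 - 1*231621) = -4 + (909636 - 231621) = -4 + 678015 = 678011)
(Z + 11334) - 812213 = (678011 + 11334) - 812213 = 689345 - 812213 = -122868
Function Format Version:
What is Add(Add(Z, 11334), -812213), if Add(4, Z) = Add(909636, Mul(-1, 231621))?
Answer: -122868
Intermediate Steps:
Z = 678011 (Z = Add(-4, Add(909636, Mul(-1, 231621))) = Add(-4, Add(909636, -231621)) = Add(-4, 678015) = 678011)
Add(Add(Z, 11334), -812213) = Add(Add(678011, 11334), -812213) = Add(689345, -812213) = -122868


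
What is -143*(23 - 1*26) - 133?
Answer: 296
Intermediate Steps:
-143*(23 - 1*26) - 133 = -143*(23 - 26) - 133 = -143*(-3) - 133 = 429 - 133 = 296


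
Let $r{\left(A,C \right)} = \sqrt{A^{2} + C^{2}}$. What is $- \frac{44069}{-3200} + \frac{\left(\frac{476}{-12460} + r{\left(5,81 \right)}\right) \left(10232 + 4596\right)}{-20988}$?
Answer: $\frac{1874527817}{135849600} - \frac{337 \sqrt{6586}}{477} \approx -43.537$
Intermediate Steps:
$- \frac{44069}{-3200} + \frac{\left(\frac{476}{-12460} + r{\left(5,81 \right)}\right) \left(10232 + 4596\right)}{-20988} = - \frac{44069}{-3200} + \frac{\left(\frac{476}{-12460} + \sqrt{5^{2} + 81^{2}}\right) \left(10232 + 4596\right)}{-20988} = \left(-44069\right) \left(- \frac{1}{3200}\right) + \left(476 \left(- \frac{1}{12460}\right) + \sqrt{25 + 6561}\right) 14828 \left(- \frac{1}{20988}\right) = \frac{44069}{3200} + \left(- \frac{17}{445} + \sqrt{6586}\right) 14828 \left(- \frac{1}{20988}\right) = \frac{44069}{3200} + \left(- \frac{252076}{445} + 14828 \sqrt{6586}\right) \left(- \frac{1}{20988}\right) = \frac{44069}{3200} + \left(\frac{5729}{212265} - \frac{337 \sqrt{6586}}{477}\right) = \frac{1874527817}{135849600} - \frac{337 \sqrt{6586}}{477}$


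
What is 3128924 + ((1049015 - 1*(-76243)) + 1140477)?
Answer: 5394659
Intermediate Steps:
3128924 + ((1049015 - 1*(-76243)) + 1140477) = 3128924 + ((1049015 + 76243) + 1140477) = 3128924 + (1125258 + 1140477) = 3128924 + 2265735 = 5394659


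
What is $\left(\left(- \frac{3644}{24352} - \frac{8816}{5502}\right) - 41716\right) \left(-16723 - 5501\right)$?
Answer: $\frac{646989330073598}{697837} \approx 9.2714 \cdot 10^{8}$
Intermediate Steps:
$\left(\left(- \frac{3644}{24352} - \frac{8816}{5502}\right) - 41716\right) \left(-16723 - 5501\right) = \left(\left(\left(-3644\right) \frac{1}{24352} - \frac{4408}{2751}\right) - 41716\right) \left(-22224\right) = \left(\left(- \frac{911}{6088} - \frac{4408}{2751}\right) - 41716\right) \left(-22224\right) = \left(- \frac{29342065}{16748088} - 41716\right) \left(-22224\right) = \left(- \frac{698692581073}{16748088}\right) \left(-22224\right) = \frac{646989330073598}{697837}$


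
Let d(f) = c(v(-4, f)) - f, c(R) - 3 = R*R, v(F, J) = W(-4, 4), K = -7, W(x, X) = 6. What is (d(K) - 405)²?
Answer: 128881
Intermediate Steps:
v(F, J) = 6
c(R) = 3 + R² (c(R) = 3 + R*R = 3 + R²)
d(f) = 39 - f (d(f) = (3 + 6²) - f = (3 + 36) - f = 39 - f)
(d(K) - 405)² = ((39 - 1*(-7)) - 405)² = ((39 + 7) - 405)² = (46 - 405)² = (-359)² = 128881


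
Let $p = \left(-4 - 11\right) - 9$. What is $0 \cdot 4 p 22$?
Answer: $0$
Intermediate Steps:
$p = -24$ ($p = -15 - 9 = -24$)
$0 \cdot 4 p 22 = 0 \cdot 4 \left(-24\right) 22 = 0 \left(-24\right) 22 = 0 \cdot 22 = 0$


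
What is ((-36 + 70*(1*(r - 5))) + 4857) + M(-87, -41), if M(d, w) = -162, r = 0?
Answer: 4309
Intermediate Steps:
((-36 + 70*(1*(r - 5))) + 4857) + M(-87, -41) = ((-36 + 70*(1*(0 - 5))) + 4857) - 162 = ((-36 + 70*(1*(-5))) + 4857) - 162 = ((-36 + 70*(-5)) + 4857) - 162 = ((-36 - 350) + 4857) - 162 = (-386 + 4857) - 162 = 4471 - 162 = 4309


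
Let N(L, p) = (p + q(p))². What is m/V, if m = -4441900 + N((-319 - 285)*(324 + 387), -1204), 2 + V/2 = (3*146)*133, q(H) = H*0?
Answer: -748071/29126 ≈ -25.684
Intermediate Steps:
q(H) = 0
V = 116504 (V = -4 + 2*((3*146)*133) = -4 + 2*(438*133) = -4 + 2*58254 = -4 + 116508 = 116504)
N(L, p) = p² (N(L, p) = (p + 0)² = p²)
m = -2992284 (m = -4441900 + (-1204)² = -4441900 + 1449616 = -2992284)
m/V = -2992284/116504 = -2992284*1/116504 = -748071/29126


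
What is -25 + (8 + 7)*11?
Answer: 140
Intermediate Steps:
-25 + (8 + 7)*11 = -25 + 15*11 = -25 + 165 = 140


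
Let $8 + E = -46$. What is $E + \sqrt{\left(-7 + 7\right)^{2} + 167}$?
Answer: $-54 + \sqrt{167} \approx -41.077$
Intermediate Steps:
$E = -54$ ($E = -8 - 46 = -54$)
$E + \sqrt{\left(-7 + 7\right)^{2} + 167} = -54 + \sqrt{\left(-7 + 7\right)^{2} + 167} = -54 + \sqrt{0^{2} + 167} = -54 + \sqrt{0 + 167} = -54 + \sqrt{167}$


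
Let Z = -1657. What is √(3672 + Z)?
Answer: √2015 ≈ 44.889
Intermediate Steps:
√(3672 + Z) = √(3672 - 1657) = √2015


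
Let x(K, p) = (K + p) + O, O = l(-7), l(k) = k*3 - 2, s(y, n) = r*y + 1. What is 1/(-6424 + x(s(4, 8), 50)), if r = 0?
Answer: -1/6396 ≈ -0.00015635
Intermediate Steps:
s(y, n) = 1 (s(y, n) = 0*y + 1 = 0 + 1 = 1)
l(k) = -2 + 3*k (l(k) = 3*k - 2 = -2 + 3*k)
O = -23 (O = -2 + 3*(-7) = -2 - 21 = -23)
x(K, p) = -23 + K + p (x(K, p) = (K + p) - 23 = -23 + K + p)
1/(-6424 + x(s(4, 8), 50)) = 1/(-6424 + (-23 + 1 + 50)) = 1/(-6424 + 28) = 1/(-6396) = -1/6396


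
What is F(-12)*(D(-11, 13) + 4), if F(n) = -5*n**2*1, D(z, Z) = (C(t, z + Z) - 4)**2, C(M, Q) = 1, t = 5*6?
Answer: -9360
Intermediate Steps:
t = 30
D(z, Z) = 9 (D(z, Z) = (1 - 4)**2 = (-3)**2 = 9)
F(n) = -5*n**2
F(-12)*(D(-11, 13) + 4) = (-5*(-12)**2)*(9 + 4) = -5*144*13 = -720*13 = -9360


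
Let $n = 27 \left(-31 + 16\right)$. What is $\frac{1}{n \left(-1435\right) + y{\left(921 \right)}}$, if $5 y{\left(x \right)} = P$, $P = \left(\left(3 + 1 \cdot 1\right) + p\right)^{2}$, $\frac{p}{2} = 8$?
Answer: $\frac{1}{581255} \approx 1.7204 \cdot 10^{-6}$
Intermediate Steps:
$p = 16$ ($p = 2 \cdot 8 = 16$)
$n = -405$ ($n = 27 \left(-15\right) = -405$)
$P = 400$ ($P = \left(\left(3 + 1 \cdot 1\right) + 16\right)^{2} = \left(\left(3 + 1\right) + 16\right)^{2} = \left(4 + 16\right)^{2} = 20^{2} = 400$)
$y{\left(x \right)} = 80$ ($y{\left(x \right)} = \frac{1}{5} \cdot 400 = 80$)
$\frac{1}{n \left(-1435\right) + y{\left(921 \right)}} = \frac{1}{\left(-405\right) \left(-1435\right) + 80} = \frac{1}{581175 + 80} = \frac{1}{581255}$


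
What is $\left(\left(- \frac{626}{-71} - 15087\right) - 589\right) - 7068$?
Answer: $- \frac{1614198}{71} \approx -22735.0$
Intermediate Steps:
$\left(\left(- \frac{626}{-71} - 15087\right) - 589\right) - 7068 = \left(\left(\left(-626\right) \left(- \frac{1}{71}\right) - 15087\right) - 589\right) - 7068 = \left(\left(\frac{626}{71} - 15087\right) - 589\right) - 7068 = \left(- \frac{1070551}{71} - 589\right) - 7068 = - \frac{1112370}{71} - 7068 = - \frac{1614198}{71}$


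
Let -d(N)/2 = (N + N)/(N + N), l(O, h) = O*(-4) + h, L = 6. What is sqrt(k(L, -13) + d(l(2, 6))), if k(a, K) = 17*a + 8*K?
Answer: 2*I ≈ 2.0*I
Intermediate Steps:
l(O, h) = h - 4*O (l(O, h) = -4*O + h = h - 4*O)
d(N) = -2 (d(N) = -2*(N + N)/(N + N) = -2*2*N/(2*N) = -2*2*N*1/(2*N) = -2*1 = -2)
k(a, K) = 8*K + 17*a
sqrt(k(L, -13) + d(l(2, 6))) = sqrt((8*(-13) + 17*6) - 2) = sqrt((-104 + 102) - 2) = sqrt(-2 - 2) = sqrt(-4) = 2*I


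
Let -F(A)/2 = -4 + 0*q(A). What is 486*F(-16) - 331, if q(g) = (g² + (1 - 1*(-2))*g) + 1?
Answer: 3557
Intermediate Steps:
q(g) = 1 + g² + 3*g (q(g) = (g² + (1 + 2)*g) + 1 = (g² + 3*g) + 1 = 1 + g² + 3*g)
F(A) = 8 (F(A) = -2*(-4 + 0*(1 + A² + 3*A)) = -2*(-4 + 0) = -2*(-4) = 8)
486*F(-16) - 331 = 486*8 - 331 = 3888 - 331 = 3557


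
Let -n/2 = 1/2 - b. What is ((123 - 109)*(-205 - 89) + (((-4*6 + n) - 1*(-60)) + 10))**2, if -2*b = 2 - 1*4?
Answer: 16556761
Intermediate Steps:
b = 1 (b = -(2 - 1*4)/2 = -(2 - 4)/2 = -1/2*(-2) = 1)
n = 1 (n = -2*(1/2 - 1*1) = -2*(1/2 - 1) = -2*(-1/2) = 1)
((123 - 109)*(-205 - 89) + (((-4*6 + n) - 1*(-60)) + 10))**2 = ((123 - 109)*(-205 - 89) + (((-4*6 + 1) - 1*(-60)) + 10))**2 = (14*(-294) + (((-24 + 1) + 60) + 10))**2 = (-4116 + ((-23 + 60) + 10))**2 = (-4116 + (37 + 10))**2 = (-4116 + 47)**2 = (-4069)**2 = 16556761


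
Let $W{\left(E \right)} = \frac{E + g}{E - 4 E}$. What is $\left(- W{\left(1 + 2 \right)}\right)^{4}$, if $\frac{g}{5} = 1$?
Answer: $\frac{4096}{6561} \approx 0.6243$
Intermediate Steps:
$g = 5$ ($g = 5 \cdot 1 = 5$)
$W{\left(E \right)} = - \frac{5 + E}{3 E}$ ($W{\left(E \right)} = \frac{E + 5}{E - 4 E} = \frac{5 + E}{\left(-3\right) E} = \left(5 + E\right) \left(- \frac{1}{3 E}\right) = - \frac{5 + E}{3 E}$)
$\left(- W{\left(1 + 2 \right)}\right)^{4} = \left(- \frac{-5 - \left(1 + 2\right)}{3 \left(1 + 2\right)}\right)^{4} = \left(- \frac{-5 - 3}{3 \cdot 3}\right)^{4} = \left(- \frac{-8}{3 \cdot 3}\right)^{4} = \left(\left(-1\right) \left(- \frac{8}{9}\right)\right)^{4} = \left(\frac{8}{9}\right)^{4} = \frac{4096}{6561}$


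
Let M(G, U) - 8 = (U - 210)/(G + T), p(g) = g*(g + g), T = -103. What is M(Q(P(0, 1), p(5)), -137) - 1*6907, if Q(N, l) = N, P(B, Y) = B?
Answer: -710250/103 ≈ -6895.6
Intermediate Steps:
p(g) = 2*g² (p(g) = g*(2*g) = 2*g²)
M(G, U) = 8 + (-210 + U)/(-103 + G) (M(G, U) = 8 + (U - 210)/(G - 103) = 8 + (-210 + U)/(-103 + G))
M(Q(P(0, 1), p(5)), -137) - 1*6907 = (-1034 - 137 + 8*0)/(-103 + 0) - 1*6907 = (-1034 - 137 + 0)/(-103) - 6907 = -1/103*(-1171) - 6907 = 1171/103 - 6907 = -710250/103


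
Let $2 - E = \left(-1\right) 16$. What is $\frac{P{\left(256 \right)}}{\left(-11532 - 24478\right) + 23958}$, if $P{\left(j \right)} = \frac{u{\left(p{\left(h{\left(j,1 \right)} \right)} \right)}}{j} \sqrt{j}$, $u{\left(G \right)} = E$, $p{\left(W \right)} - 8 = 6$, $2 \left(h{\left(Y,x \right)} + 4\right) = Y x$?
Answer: $- \frac{9}{96416} \approx -9.3346 \cdot 10^{-5}$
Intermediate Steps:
$h{\left(Y,x \right)} = -4 + \frac{Y x}{2}$
$p{\left(W \right)} = 14$ ($p{\left(W \right)} = 8 + 6 = 14$)
$E = 18$ ($E = 2 - \left(-1\right) 16 = 2 - -16 = 2 + 16 = 18$)
$u{\left(G \right)} = 18$
$P{\left(j \right)} = \frac{18}{\sqrt{j}}$ ($P{\left(j \right)} = \frac{18}{j} \sqrt{j} = \frac{18}{\sqrt{j}}$)
$\frac{P{\left(256 \right)}}{\left(-11532 - 24478\right) + 23958} = \frac{18 \frac{1}{\sqrt{256}}}{\left(-11532 - 24478\right) + 23958} = \frac{18 \cdot \frac{1}{16}}{-36010 + 23958} = \frac{9}{8 \left(-12052\right)} = \frac{9}{8} \left(- \frac{1}{12052}\right) = - \frac{9}{96416}$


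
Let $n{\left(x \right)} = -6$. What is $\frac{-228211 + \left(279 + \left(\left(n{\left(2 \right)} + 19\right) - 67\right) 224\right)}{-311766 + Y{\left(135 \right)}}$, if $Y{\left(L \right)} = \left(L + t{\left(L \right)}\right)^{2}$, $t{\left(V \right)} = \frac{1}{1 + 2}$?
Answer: $\frac{1080126}{1320529} \approx 0.81795$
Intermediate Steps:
$t{\left(V \right)} = \frac{1}{3}$
$Y{\left(L \right)} = \left(\frac{1}{3} + L\right)^{2}$ ($Y{\left(L \right)} = \left(L + \frac{1}{3}\right)^{2} = \left(\frac{1}{3} + L\right)^{2}$)
$\frac{-228211 + \left(279 + \left(\left(n{\left(2 \right)} + 19\right) - 67\right) 224\right)}{-311766 + Y{\left(135 \right)}} = \frac{-228211 + \left(279 + \left(\left(-6 + 19\right) - 67\right) 224\right)}{-311766 + \frac{\left(1 + 3 \cdot 135\right)^{2}}{9}} = \frac{-228211 + \left(279 + \left(13 - 67\right) 224\right)}{-311766 + \frac{\left(1 + 405\right)^{2}}{9}} = \frac{-228211 + \left(279 - 12096\right)}{-311766 + \frac{406^{2}}{9}} = \frac{-228211 + \left(279 - 12096\right)}{-311766 + \frac{1}{9} \cdot 164836} = \frac{-228211 - 11817}{-311766 + \frac{164836}{9}} = - \frac{240028}{- \frac{2641058}{9}} = \left(-240028\right) \left(- \frac{9}{2641058}\right) = \frac{1080126}{1320529}$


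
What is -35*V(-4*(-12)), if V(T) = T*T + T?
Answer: -82320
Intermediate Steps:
V(T) = T + T² (V(T) = T² + T = T + T²)
-35*V(-4*(-12)) = -35*(-4*(-12))*(1 - 4*(-12)) = -1680*(1 + 48) = -1680*49 = -35*2352 = -82320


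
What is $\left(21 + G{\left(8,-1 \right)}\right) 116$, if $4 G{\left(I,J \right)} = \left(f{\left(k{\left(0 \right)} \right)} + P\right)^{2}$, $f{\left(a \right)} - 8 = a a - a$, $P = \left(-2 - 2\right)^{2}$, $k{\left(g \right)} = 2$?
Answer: $22040$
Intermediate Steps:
$P = 16$ ($P = \left(-4\right)^{2} = 16$)
$f{\left(a \right)} = 8 + a^{2} - a$ ($f{\left(a \right)} = 8 - \left(a - a a\right) = 8 + \left(a^{2} - a\right) = 8 + a^{2} - a$)
$G{\left(I,J \right)} = 169$ ($G{\left(I,J \right)} = \frac{\left(\left(8 + 2^{2} - 2\right) + 16\right)^{2}}{4} = \frac{\left(\left(8 + 4 - 2\right) + 16\right)^{2}}{4} = \frac{\left(10 + 16\right)^{2}}{4} = \frac{26^{2}}{4} = \frac{1}{4} \cdot 676 = 169$)
$\left(21 + G{\left(8,-1 \right)}\right) 116 = \left(21 + 169\right) 116 = 190 \cdot 116 = 22040$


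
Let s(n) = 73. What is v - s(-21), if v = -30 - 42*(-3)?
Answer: 23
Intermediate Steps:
v = 96 (v = -30 - 3*(-42) = -30 + 126 = 96)
v - s(-21) = 96 - 1*73 = 96 - 73 = 23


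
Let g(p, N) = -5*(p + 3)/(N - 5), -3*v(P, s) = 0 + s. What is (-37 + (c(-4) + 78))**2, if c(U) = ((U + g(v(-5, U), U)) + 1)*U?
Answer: 1371241/729 ≈ 1881.0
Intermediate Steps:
v(P, s) = -s/3 (v(P, s) = -(0 + s)/3 = -s/3)
g(p, N) = -5*(3 + p)/(-5 + N)
c(U) = U*(1 + U + 5*(-3 + U/3)/(-5 + U)) (c(U) = ((U + 5*(-3 - (-1)*U/3)/(-5 + U)) + 1)*U = ((U + 5*(-3 + U/3)/(-5 + U)) + 1)*U = (1 + U + 5*(-3 + U/3)/(-5 + U))*U = U*(1 + U + 5*(-3 + U/3)/(-5 + U)))
(-37 + (c(-4) + 78))**2 = (-37 + ((1/3)*(-4)*(-60 - 7*(-4) + 3*(-4)**2)/(-5 - 4) + 78))**2 = (-37 + ((1/3)*(-4)*(-60 + 28 + 3*16)/(-9) + 78))**2 = (-37 + ((1/3)*(-4)*(-1/9)*(-60 + 28 + 48) + 78))**2 = (-37 + ((1/3)*(-4)*(-1/9)*16 + 78))**2 = (-37 + (64/27 + 78))**2 = (-37 + 2170/27)**2 = (1171/27)**2 = 1371241/729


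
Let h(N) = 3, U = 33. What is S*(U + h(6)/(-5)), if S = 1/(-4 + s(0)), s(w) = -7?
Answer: -162/55 ≈ -2.9455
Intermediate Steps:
S = -1/11 (S = 1/(-4 - 7) = 1/(-11) = -1/11 ≈ -0.090909)
S*(U + h(6)/(-5)) = -(33 + 3/(-5))/11 = -(33 + 3*(-⅕))/11 = -(33 - ⅗)/11 = -1/11*162/5 = -162/55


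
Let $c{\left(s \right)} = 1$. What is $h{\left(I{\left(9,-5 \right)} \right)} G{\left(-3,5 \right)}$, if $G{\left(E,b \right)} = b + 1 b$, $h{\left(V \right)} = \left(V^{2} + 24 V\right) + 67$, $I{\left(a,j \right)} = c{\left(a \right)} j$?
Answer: $-280$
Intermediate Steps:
$I{\left(a,j \right)} = j$ ($I{\left(a,j \right)} = 1 j = j$)
$h{\left(V \right)} = 67 + V^{2} + 24 V$
$G{\left(E,b \right)} = 2 b$ ($G{\left(E,b \right)} = b + b = 2 b$)
$h{\left(I{\left(9,-5 \right)} \right)} G{\left(-3,5 \right)} = \left(67 + \left(-5\right)^{2} + 24 \left(-5\right)\right) 2 \cdot 5 = \left(67 + 25 - 120\right) 10 = \left(-28\right) 10 = -280$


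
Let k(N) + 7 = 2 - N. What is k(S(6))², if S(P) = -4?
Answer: 1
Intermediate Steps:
k(N) = -5 - N (k(N) = -7 + (2 - N) = -5 - N)
k(S(6))² = (-5 - 1*(-4))² = (-5 + 4)² = (-1)² = 1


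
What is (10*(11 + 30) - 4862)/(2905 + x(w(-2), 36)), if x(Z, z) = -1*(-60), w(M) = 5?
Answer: -4452/2965 ≈ -1.5015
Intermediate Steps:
x(Z, z) = 60
(10*(11 + 30) - 4862)/(2905 + x(w(-2), 36)) = (10*(11 + 30) - 4862)/(2905 + 60) = (10*41 - 4862)/2965 = (410 - 4862)*(1/2965) = -4452*1/2965 = -4452/2965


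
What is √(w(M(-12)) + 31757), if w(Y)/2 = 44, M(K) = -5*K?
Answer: √31845 ≈ 178.45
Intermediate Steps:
w(Y) = 88 (w(Y) = 2*44 = 88)
√(w(M(-12)) + 31757) = √(88 + 31757) = √31845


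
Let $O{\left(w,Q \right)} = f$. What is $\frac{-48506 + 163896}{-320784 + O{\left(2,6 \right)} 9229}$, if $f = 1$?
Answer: $- \frac{23078}{62311} \approx -0.37037$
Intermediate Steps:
$O{\left(w,Q \right)} = 1$
$\frac{-48506 + 163896}{-320784 + O{\left(2,6 \right)} 9229} = \frac{-48506 + 163896}{-320784 + 1 \cdot 9229} = \frac{115390}{-320784 + 9229} = \frac{115390}{-311555} = 115390 \left(- \frac{1}{311555}\right) = - \frac{23078}{62311}$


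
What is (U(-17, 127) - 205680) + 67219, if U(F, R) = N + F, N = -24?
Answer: -138502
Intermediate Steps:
U(F, R) = -24 + F
(U(-17, 127) - 205680) + 67219 = ((-24 - 17) - 205680) + 67219 = (-41 - 205680) + 67219 = -205721 + 67219 = -138502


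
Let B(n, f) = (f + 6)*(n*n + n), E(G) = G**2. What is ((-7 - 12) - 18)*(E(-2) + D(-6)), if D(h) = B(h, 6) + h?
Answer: -13246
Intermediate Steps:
B(n, f) = (6 + f)*(n + n**2) (B(n, f) = (6 + f)*(n**2 + n) = (6 + f)*(n + n**2))
D(h) = h + h*(12 + 12*h) (D(h) = h*(6 + 6 + 6*h + 6*h) + h = h*(12 + 12*h) + h = h + h*(12 + 12*h))
((-7 - 12) - 18)*(E(-2) + D(-6)) = ((-7 - 12) - 18)*((-2)**2 - 6*(13 + 12*(-6))) = (-19 - 18)*(4 - 6*(13 - 72)) = -37*(4 - 6*(-59)) = -37*(4 + 354) = -37*358 = -13246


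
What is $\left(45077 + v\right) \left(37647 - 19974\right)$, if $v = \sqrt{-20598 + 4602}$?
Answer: $796645821 + 35346 i \sqrt{3999} \approx 7.9665 \cdot 10^{8} + 2.2352 \cdot 10^{6} i$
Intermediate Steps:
$v = 2 i \sqrt{3999}$ ($v = \sqrt{-15996} = 2 i \sqrt{3999} \approx 126.48 i$)
$\left(45077 + v\right) \left(37647 - 19974\right) = \left(45077 + 2 i \sqrt{3999}\right) \left(37647 - 19974\right) = \left(45077 + 2 i \sqrt{3999}\right) 17673 = 796645821 + 35346 i \sqrt{3999}$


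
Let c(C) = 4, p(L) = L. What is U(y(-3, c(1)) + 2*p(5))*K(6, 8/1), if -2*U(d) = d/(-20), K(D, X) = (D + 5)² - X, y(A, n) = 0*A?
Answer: 113/4 ≈ 28.250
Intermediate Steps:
y(A, n) = 0
K(D, X) = (5 + D)² - X
U(d) = d/40 (U(d) = -d/(2*(-20)) = -d*(-1)/(2*20) = -(-1)*d/40 = d/40)
U(y(-3, c(1)) + 2*p(5))*K(6, 8/1) = ((0 + 2*5)/40)*((5 + 6)² - 8/1) = ((0 + 10)/40)*(11² - 8) = ((1/40)*10)*(121 - 1*8) = (121 - 8)/4 = (¼)*113 = 113/4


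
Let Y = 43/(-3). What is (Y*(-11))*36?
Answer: 5676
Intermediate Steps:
Y = -43/3 (Y = 43*(-1/3) = -43/3 ≈ -14.333)
(Y*(-11))*36 = -43/3*(-11)*36 = (473/3)*36 = 5676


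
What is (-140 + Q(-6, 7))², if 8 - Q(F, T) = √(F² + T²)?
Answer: (132 + √85)² ≈ 19943.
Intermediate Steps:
Q(F, T) = 8 - √(F² + T²)
(-140 + Q(-6, 7))² = (-140 + (8 - √((-6)² + 7²)))² = (-140 + (8 - √(36 + 49)))² = (-140 + (8 - √85))² = (-132 - √85)²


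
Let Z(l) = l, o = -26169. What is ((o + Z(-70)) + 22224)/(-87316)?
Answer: 4015/87316 ≈ 0.045982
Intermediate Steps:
((o + Z(-70)) + 22224)/(-87316) = ((-26169 - 70) + 22224)/(-87316) = (-26239 + 22224)*(-1/87316) = -4015*(-1/87316) = 4015/87316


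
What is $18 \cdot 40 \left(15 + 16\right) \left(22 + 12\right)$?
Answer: $758880$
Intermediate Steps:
$18 \cdot 40 \left(15 + 16\right) \left(22 + 12\right) = 720 \cdot 31 \cdot 34 = 720 \cdot 1054 = 758880$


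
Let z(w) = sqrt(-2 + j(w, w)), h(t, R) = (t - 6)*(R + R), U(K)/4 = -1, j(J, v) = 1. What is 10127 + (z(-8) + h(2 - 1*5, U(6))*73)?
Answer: 15383 + I ≈ 15383.0 + 1.0*I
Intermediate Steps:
U(K) = -4 (U(K) = 4*(-1) = -4)
h(t, R) = 2*R*(-6 + t) (h(t, R) = (-6 + t)*(2*R) = 2*R*(-6 + t))
z(w) = I (z(w) = sqrt(-2 + 1) = sqrt(-1) = I)
10127 + (z(-8) + h(2 - 1*5, U(6))*73) = 10127 + (I + (2*(-4)*(-6 + (2 - 1*5)))*73) = 10127 + (I + (2*(-4)*(-6 + (2 - 5)))*73) = 10127 + (I + (2*(-4)*(-6 - 3))*73) = 10127 + (I + (2*(-4)*(-9))*73) = 10127 + (I + 72*73) = 10127 + (I + 5256) = 10127 + (5256 + I) = 15383 + I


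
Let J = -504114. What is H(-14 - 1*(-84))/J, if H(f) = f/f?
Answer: -1/504114 ≈ -1.9837e-6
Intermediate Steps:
H(f) = 1
H(-14 - 1*(-84))/J = 1/(-504114) = 1*(-1/504114) = -1/504114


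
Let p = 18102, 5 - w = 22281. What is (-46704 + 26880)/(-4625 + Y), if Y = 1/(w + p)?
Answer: 27581792/6434917 ≈ 4.2863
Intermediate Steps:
w = -22276 (w = 5 - 1*22281 = 5 - 22281 = -22276)
Y = -1/4174 (Y = 1/(-22276 + 18102) = 1/(-4174) = -1/4174 ≈ -0.00023958)
(-46704 + 26880)/(-4625 + Y) = (-46704 + 26880)/(-4625 - 1/4174) = -19824/(-19304751/4174) = -19824*(-4174/19304751) = 27581792/6434917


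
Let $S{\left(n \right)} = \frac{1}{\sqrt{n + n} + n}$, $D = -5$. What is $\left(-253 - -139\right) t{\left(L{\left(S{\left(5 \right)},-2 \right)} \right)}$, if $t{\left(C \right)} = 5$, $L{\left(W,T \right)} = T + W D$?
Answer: $-570$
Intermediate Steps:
$S{\left(n \right)} = \frac{1}{n + \sqrt{2} \sqrt{n}}$ ($S{\left(n \right)} = \frac{1}{\sqrt{2 n} + n} = \frac{1}{\sqrt{2} \sqrt{n} + n} = \frac{1}{n + \sqrt{2} \sqrt{n}}$)
$L{\left(W,T \right)} = T - 5 W$ ($L{\left(W,T \right)} = T + W \left(-5\right) = T - 5 W$)
$\left(-253 - -139\right) t{\left(L{\left(S{\left(5 \right)},-2 \right)} \right)} = \left(-253 - -139\right) 5 = \left(-253 + 139\right) 5 = \left(-114\right) 5 = -570$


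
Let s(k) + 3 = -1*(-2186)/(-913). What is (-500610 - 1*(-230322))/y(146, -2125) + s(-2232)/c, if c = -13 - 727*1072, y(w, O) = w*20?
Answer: -24040525867001/259716823465 ≈ -92.564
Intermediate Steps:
y(w, O) = 20*w
c = -779357 (c = -13 - 779344 = -779357)
s(k) = -4925/913 (s(k) = -3 - 1*(-2186)/(-913) = -3 + 2186*(-1/913) = -3 - 2186/913 = -4925/913)
(-500610 - 1*(-230322))/y(146, -2125) + s(-2232)/c = (-500610 - 1*(-230322))/((20*146)) - 4925/913/(-779357) = (-500610 + 230322)/2920 - 4925/913*(-1/779357) = -270288*1/2920 + 4925/711552941 = -33786/365 + 4925/711552941 = -24040525867001/259716823465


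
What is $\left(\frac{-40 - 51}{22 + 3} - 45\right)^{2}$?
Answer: $\frac{1478656}{625} \approx 2365.8$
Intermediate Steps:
$\left(\frac{-40 - 51}{22 + 3} - 45\right)^{2} = \left(- \frac{91}{25} + \left(-79 + 34\right)\right)^{2} = \left(\left(-91\right) \frac{1}{25} - 45\right)^{2} = \left(- \frac{91}{25} - 45\right)^{2} = \left(- \frac{1216}{25}\right)^{2} = \frac{1478656}{625}$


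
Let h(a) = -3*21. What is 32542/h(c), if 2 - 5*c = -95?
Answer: -32542/63 ≈ -516.54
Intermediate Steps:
c = 97/5 (c = 2/5 - 1/5*(-95) = 2/5 + 19 = 97/5 ≈ 19.400)
h(a) = -63
32542/h(c) = 32542/(-63) = 32542*(-1/63) = -32542/63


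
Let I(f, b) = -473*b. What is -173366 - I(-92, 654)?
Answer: 135976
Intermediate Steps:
-173366 - I(-92, 654) = -173366 - (-473)*654 = -173366 - 1*(-309342) = -173366 + 309342 = 135976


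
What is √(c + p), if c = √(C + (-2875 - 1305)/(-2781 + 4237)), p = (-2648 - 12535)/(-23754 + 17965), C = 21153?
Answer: √(59416605612 + 124475078*√700576877)/150514 ≈ 12.168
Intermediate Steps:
p = 2169/827 (p = -15183/(-5789) = -15183*(-1/5789) = 2169/827 ≈ 2.6227)
c = √700576877/182 (c = √(21153 + (-2875 - 1305)/(-2781 + 4237)) = √(21153 - 4180/1456) = √(21153 - 4180*1/1456) = √(21153 - 1045/364) = √(7698647/364) = √700576877/182 ≈ 145.43)
√(c + p) = √(√700576877/182 + 2169/827) = √(2169/827 + √700576877/182)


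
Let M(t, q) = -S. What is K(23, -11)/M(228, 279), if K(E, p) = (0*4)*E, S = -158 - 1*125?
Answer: 0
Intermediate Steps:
S = -283 (S = -158 - 125 = -283)
M(t, q) = 283 (M(t, q) = -1*(-283) = 283)
K(E, p) = 0 (K(E, p) = 0*E = 0)
K(23, -11)/M(228, 279) = 0/283 = 0*(1/283) = 0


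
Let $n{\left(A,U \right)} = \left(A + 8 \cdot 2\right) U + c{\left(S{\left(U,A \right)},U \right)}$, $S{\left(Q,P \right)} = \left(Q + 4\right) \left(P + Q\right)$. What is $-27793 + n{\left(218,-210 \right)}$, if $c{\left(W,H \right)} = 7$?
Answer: $-76926$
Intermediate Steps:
$S{\left(Q,P \right)} = \left(4 + Q\right) \left(P + Q\right)$
$n{\left(A,U \right)} = 7 + U \left(16 + A\right)$ ($n{\left(A,U \right)} = \left(A + 8 \cdot 2\right) U + 7 = \left(A + 16\right) U + 7 = \left(16 + A\right) U + 7 = U \left(16 + A\right) + 7 = 7 + U \left(16 + A\right)$)
$-27793 + n{\left(218,-210 \right)} = -27793 + \left(7 + 16 \left(-210\right) + 218 \left(-210\right)\right) = -27793 - 49133 = -76926$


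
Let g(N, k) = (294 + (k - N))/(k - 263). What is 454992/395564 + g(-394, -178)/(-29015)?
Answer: 97035069962/84358077531 ≈ 1.1503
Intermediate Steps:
g(N, k) = (294 + k - N)/(-263 + k)
454992/395564 + g(-394, -178)/(-29015) = 454992/395564 + ((294 - 178 - 1*(-394))/(-263 - 178))/(-29015) = 454992*(1/395564) + ((294 - 178 + 394)/(-441))*(-1/29015) = 113748/98891 - 1/441*510*(-1/29015) = 113748/98891 - 170/147*(-1/29015) = 113748/98891 + 34/853041 = 97035069962/84358077531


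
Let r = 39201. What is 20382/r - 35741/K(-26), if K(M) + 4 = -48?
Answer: 467380935/679484 ≈ 687.85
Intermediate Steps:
K(M) = -52 (K(M) = -4 - 48 = -52)
20382/r - 35741/K(-26) = 20382/39201 - 35741/(-52) = 20382*(1/39201) - 35741*(-1/52) = 6794/13067 + 35741/52 = 467380935/679484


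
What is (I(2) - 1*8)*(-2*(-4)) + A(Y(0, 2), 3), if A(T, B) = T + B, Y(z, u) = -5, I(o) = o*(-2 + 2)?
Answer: -66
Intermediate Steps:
I(o) = 0 (I(o) = o*0 = 0)
A(T, B) = B + T
(I(2) - 1*8)*(-2*(-4)) + A(Y(0, 2), 3) = (0 - 1*8)*(-2*(-4)) + (3 - 5) = (0 - 8)*8 - 2 = -8*8 - 2 = -64 - 2 = -66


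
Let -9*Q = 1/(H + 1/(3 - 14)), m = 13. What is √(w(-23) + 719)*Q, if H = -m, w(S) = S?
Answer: 11*√174/648 ≈ 0.22392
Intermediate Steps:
H = -13 (H = -1*13 = -13)
Q = 11/1296 (Q = -1/(9*(-13 + 1/(3 - 14))) = -1/(9*(-13 + 1/(-11))) = -1/(9*(-13 - 1/11)) = -1/(9*(-144/11)) = -⅑*(-11/144) = 11/1296 ≈ 0.0084877)
√(w(-23) + 719)*Q = √(-23 + 719)*(11/1296) = √696*(11/1296) = (2*√174)*(11/1296) = 11*√174/648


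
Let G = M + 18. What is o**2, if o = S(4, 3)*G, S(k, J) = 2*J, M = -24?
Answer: 1296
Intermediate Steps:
G = -6 (G = -24 + 18 = -6)
o = -36 (o = (2*3)*(-6) = 6*(-6) = -36)
o**2 = (-36)**2 = 1296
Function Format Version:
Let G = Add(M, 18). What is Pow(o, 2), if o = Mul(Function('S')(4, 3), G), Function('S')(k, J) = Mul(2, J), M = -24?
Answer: 1296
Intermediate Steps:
G = -6 (G = Add(-24, 18) = -6)
o = -36 (o = Mul(Mul(2, 3), -6) = Mul(6, -6) = -36)
Pow(o, 2) = Pow(-36, 2) = 1296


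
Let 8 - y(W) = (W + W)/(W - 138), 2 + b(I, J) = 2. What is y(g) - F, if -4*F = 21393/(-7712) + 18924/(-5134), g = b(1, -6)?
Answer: 505607753/79186816 ≈ 6.3850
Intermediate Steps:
b(I, J) = 0 (b(I, J) = -2 + 2 = 0)
g = 0
F = 127886775/79186816 (F = -(21393/(-7712) + 18924/(-5134))/4 = -(21393*(-1/7712) + 18924*(-1/5134))/4 = -(-21393/7712 - 9462/2567)/4 = -1/4*(-127886775/19796704) = 127886775/79186816 ≈ 1.6150)
y(W) = 8 - 2*W/(-138 + W) (y(W) = 8 - (W + W)/(W - 138) = 8 - 2*W/(-138 + W))
y(g) - F = 6*(-184 + 0)/(-138 + 0) - 1*127886775/79186816 = 6*(-184)/(-138) - 127886775/79186816 = 6*(-1/138)*(-184) - 127886775/79186816 = 8 - 127886775/79186816 = 505607753/79186816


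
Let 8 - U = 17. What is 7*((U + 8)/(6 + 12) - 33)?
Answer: -4165/18 ≈ -231.39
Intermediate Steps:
U = -9 (U = 8 - 1*17 = 8 - 17 = -9)
7*((U + 8)/(6 + 12) - 33) = 7*((-9 + 8)/(6 + 12) - 33) = 7*(-1/18 - 33) = 7*(-595/18) = -4165/18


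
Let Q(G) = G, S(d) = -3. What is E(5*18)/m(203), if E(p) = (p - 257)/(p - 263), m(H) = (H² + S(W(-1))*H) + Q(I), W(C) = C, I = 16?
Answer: 167/7026568 ≈ 2.3767e-5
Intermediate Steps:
m(H) = 16 + H² - 3*H (m(H) = (H² - 3*H) + 16 = 16 + H² - 3*H)
E(p) = (-257 + p)/(-263 + p)
E(5*18)/m(203) = ((-257 + 5*18)/(-263 + 5*18))/(16 + 203² - 3*203) = ((-257 + 90)/(-263 + 90))/(16 + 41209 - 609) = (-167/(-173))/40616 = -1/173*(-167)*(1/40616) = (167/173)*(1/40616) = 167/7026568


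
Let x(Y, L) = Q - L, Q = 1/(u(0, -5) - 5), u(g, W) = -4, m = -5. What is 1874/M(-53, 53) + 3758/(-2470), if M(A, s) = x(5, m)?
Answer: 10373417/27170 ≈ 381.80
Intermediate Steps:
Q = -⅑ (Q = 1/(-4 - 5) = 1/(-9) = -⅑ ≈ -0.11111)
x(Y, L) = -⅑ - L
M(A, s) = 44/9 (M(A, s) = -⅑ - 1*(-5) = -⅑ + 5 = 44/9)
1874/M(-53, 53) + 3758/(-2470) = 1874/(44/9) + 3758/(-2470) = 1874*(9/44) + 3758*(-1/2470) = 8433/22 - 1879/1235 = 10373417/27170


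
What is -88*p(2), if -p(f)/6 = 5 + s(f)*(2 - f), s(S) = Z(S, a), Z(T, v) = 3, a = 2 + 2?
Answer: 2640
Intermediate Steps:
a = 4
s(S) = 3
p(f) = -66 + 18*f (p(f) = -6*(5 + 3*(2 - f)) = -6*(5 + (6 - 3*f)) = -6*(11 - 3*f) = -66 + 18*f)
-88*p(2) = -88*(-66 + 18*2) = -88*(-66 + 36) = -88*(-30) = 2640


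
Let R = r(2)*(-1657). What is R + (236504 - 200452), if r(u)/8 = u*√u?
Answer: 36052 - 26512*√2 ≈ -1441.6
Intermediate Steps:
r(u) = 8*u^(3/2) (r(u) = 8*(u*√u) = 8*u^(3/2))
R = -26512*√2 (R = (8*2^(3/2))*(-1657) = (8*(2*√2))*(-1657) = (16*√2)*(-1657) = -26512*√2 ≈ -37494.)
R + (236504 - 200452) = -26512*√2 + (236504 - 200452) = -26512*√2 + 36052 = 36052 - 26512*√2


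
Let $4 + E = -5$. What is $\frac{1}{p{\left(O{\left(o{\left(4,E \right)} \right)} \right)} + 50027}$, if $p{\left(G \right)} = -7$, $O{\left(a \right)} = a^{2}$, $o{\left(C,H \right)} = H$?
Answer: $\frac{1}{50020} \approx 1.9992 \cdot 10^{-5}$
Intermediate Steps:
$E = -9$ ($E = -4 - 5 = -9$)
$\frac{1}{p{\left(O{\left(o{\left(4,E \right)} \right)} \right)} + 50027} = \frac{1}{-7 + 50027} = \frac{1}{50020}$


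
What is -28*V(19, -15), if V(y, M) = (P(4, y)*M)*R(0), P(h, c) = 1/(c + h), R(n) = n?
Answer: 0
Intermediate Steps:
V(y, M) = 0 (V(y, M) = (M/(y + 4))*0 = (M/(4 + y))*0 = 0)
-28*V(19, -15) = -28*0 = 0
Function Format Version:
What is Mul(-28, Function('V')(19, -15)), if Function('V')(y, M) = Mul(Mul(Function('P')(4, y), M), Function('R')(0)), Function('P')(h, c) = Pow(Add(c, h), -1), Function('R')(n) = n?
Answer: 0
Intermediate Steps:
Function('V')(y, M) = 0 (Function('V')(y, M) = Mul(Mul(Pow(Add(y, 4), -1), M), 0) = Mul(Mul(Pow(Add(4, y), -1), M), 0) = Mul(Mul(M, Pow(Add(4, y), -1)), 0) = 0)
Mul(-28, Function('V')(19, -15)) = Mul(-28, 0) = 0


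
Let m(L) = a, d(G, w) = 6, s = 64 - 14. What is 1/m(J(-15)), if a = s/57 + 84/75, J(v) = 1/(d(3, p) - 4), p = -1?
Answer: 1425/2846 ≈ 0.50070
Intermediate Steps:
s = 50
J(v) = ½ (J(v) = 1/(6 - 4) = 1/2 = ½)
a = 2846/1425 (a = 50/57 + 84/75 = 50*(1/57) + 84*(1/75) = 50/57 + 28/25 = 2846/1425 ≈ 1.9972)
m(L) = 2846/1425
1/m(J(-15)) = 1/(2846/1425) = 1425/2846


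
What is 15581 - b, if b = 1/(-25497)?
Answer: 397268758/25497 ≈ 15581.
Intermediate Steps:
b = -1/25497 ≈ -3.9220e-5
15581 - b = 15581 - 1*(-1/25497) = 15581 + 1/25497 = 397268758/25497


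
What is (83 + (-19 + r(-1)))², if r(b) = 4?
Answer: 4624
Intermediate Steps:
(83 + (-19 + r(-1)))² = (83 + (-19 + 4))² = (83 - 15)² = 68² = 4624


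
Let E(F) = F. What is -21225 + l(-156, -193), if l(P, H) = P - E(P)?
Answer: -21225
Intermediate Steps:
l(P, H) = 0 (l(P, H) = P - P = 0)
-21225 + l(-156, -193) = -21225 + 0 = -21225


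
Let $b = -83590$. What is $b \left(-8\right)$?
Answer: $668720$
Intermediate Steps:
$b \left(-8\right) = \left(-83590\right) \left(-8\right) = 668720$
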